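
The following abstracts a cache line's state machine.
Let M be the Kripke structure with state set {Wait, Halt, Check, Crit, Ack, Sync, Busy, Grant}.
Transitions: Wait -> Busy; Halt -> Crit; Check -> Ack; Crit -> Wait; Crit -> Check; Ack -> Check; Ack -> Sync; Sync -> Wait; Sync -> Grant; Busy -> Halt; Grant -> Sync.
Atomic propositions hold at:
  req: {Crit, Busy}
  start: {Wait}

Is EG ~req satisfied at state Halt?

No

Sat(~req) = {Wait, Halt, Check, Ack, Sync, Grant}
EG ~req: greatest fixpoint, start Z0 = {Wait, Halt, Check, Ack, Sync, Grant}, keep only states in Sat with some successor in Z. Z1 = {Check, Ack, Sync, Grant}; fixed.
Sat(EG ~req) = {Check, Ack, Sync, Grant}
Halt ∉ Sat(EG ~req) = {Check, Ack, Sync, Grant}, so the formula does not hold at Halt.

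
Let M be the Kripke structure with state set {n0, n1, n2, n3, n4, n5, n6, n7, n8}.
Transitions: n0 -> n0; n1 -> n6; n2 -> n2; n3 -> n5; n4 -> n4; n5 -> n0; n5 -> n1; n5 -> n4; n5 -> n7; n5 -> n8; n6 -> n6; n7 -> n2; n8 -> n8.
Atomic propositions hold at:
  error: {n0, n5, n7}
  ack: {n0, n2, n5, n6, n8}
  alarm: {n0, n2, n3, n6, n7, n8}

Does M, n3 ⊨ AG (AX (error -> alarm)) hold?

No

Sat(error -> alarm) = {n0, n1, n2, n3, n4, n6, n7, n8}
Sat(AX (error -> alarm)) = {s : every successor in {n0, n1, n2, n3, n4, n6, n7, n8}} = {n0, n1, n2, n4, n5, n6, n7, n8}
AG (AX (error -> alarm)): greatest fixpoint, start Z0 = {n0, n1, n2, n4, n5, n6, n7, n8}, keep only states in Sat with every successor in Z. Already a fixed point.
Sat(AG (AX (error -> alarm))) = {n0, n1, n2, n4, n5, n6, n7, n8}
n3 ∉ Sat(AG (AX (error -> alarm))) = {n0, n1, n2, n4, n5, n6, n7, n8}, so the formula does not hold at n3.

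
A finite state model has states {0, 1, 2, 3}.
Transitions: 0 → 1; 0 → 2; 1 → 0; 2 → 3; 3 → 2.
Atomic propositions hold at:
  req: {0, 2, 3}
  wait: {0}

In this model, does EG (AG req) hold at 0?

No

AG req: greatest fixpoint, start Z0 = {0, 2, 3}, keep only states in Sat with every successor in Z. Z1 = {2, 3}; fixed.
Sat(AG req) = {2, 3}
EG (AG req): greatest fixpoint, start Z0 = {2, 3}, keep only states in Sat with some successor in Z. Already a fixed point.
Sat(EG (AG req)) = {2, 3}
0 ∉ Sat(EG (AG req)) = {2, 3}, so the formula does not hold at 0.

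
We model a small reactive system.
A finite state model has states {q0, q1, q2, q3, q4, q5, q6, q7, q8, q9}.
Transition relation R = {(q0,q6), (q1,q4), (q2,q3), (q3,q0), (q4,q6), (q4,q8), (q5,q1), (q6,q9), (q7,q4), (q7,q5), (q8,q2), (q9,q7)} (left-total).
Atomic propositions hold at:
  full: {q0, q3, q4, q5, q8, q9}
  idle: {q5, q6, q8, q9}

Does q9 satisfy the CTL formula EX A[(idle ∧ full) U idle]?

Sat(idle ∧ full) = {q5, q8, q9}
A[(idle ∧ full) U idle]: least fixpoint, start Z0 = Sat(idle) = {q5, q6, q8, q9}, add states in Sat(idle ∧ full) with every successor in Z. Already a fixed point.
Sat(A[(idle ∧ full) U idle]) = {q5, q6, q8, q9}
Sat(EX A[(idle ∧ full) U idle]) = {s : some successor in {q5, q6, q8, q9}} = {q0, q4, q6, q7}
q9 ∉ Sat(EX A[(idle ∧ full) U idle]) = {q0, q4, q6, q7}, so the formula does not hold at q9.

No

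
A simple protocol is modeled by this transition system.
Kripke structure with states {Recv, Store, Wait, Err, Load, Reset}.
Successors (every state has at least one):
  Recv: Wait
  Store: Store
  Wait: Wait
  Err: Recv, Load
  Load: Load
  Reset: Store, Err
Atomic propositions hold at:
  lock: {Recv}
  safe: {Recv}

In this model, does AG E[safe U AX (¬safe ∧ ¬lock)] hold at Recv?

Sat(¬safe) = {Store, Wait, Err, Load, Reset}
Sat(¬lock) = {Store, Wait, Err, Load, Reset}
Sat(¬safe ∧ ¬lock) = {Store, Wait, Err, Load, Reset}
Sat(AX (¬safe ∧ ¬lock)) = {s : every successor in {Store, Wait, Err, Load, Reset}} = {Recv, Store, Wait, Load, Reset}
E[safe U AX (¬safe ∧ ¬lock)]: least fixpoint, start Z0 = Sat(AX (¬safe ∧ ¬lock)) = {Recv, Store, Wait, Load, Reset}, add states in Sat(safe) with some successor in Z. Already a fixed point.
Sat(E[safe U AX (¬safe ∧ ¬lock)]) = {Recv, Store, Wait, Load, Reset}
AG E[safe U AX (¬safe ∧ ¬lock)]: greatest fixpoint, start Z0 = {Recv, Store, Wait, Load, Reset}, keep only states in Sat with every successor in Z. Z1 = {Recv, Store, Wait, Load}; fixed.
Sat(AG E[safe U AX (¬safe ∧ ¬lock)]) = {Recv, Store, Wait, Load}
Recv ∈ Sat(AG E[safe U AX (¬safe ∧ ¬lock)]) = {Recv, Store, Wait, Load}, so the formula holds at Recv.

Yes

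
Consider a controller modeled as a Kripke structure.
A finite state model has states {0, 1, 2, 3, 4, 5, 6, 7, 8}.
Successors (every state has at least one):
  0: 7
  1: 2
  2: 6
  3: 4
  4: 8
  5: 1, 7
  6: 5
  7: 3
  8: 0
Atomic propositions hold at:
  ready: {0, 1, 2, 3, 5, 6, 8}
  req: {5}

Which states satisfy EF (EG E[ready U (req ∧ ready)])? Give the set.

Sat(req ∧ ready) = {5}
E[ready U (req ∧ ready)]: least fixpoint, start Z0 = Sat((req ∧ ready)) = {5}, add states in Sat(ready) with some successor in Z. Z1 = {5, 6}; Z2 = {2, 5, 6}; Z3 = {1, 2, 5, 6}; fixed.
Sat(E[ready U (req ∧ ready)]) = {1, 2, 5, 6}
EG E[ready U (req ∧ ready)]: greatest fixpoint, start Z0 = {1, 2, 5, 6}, keep only states in Sat with some successor in Z. Already a fixed point.
Sat(EG E[ready U (req ∧ ready)]) = {1, 2, 5, 6}
EF (EG E[ready U (req ∧ ready)]): least fixpoint, start Z0 = {1, 2, 5, 6}, add states with some successor in Z. Already a fixed point.
Sat(EF (EG E[ready U (req ∧ ready)])) = {1, 2, 5, 6}

{1, 2, 5, 6}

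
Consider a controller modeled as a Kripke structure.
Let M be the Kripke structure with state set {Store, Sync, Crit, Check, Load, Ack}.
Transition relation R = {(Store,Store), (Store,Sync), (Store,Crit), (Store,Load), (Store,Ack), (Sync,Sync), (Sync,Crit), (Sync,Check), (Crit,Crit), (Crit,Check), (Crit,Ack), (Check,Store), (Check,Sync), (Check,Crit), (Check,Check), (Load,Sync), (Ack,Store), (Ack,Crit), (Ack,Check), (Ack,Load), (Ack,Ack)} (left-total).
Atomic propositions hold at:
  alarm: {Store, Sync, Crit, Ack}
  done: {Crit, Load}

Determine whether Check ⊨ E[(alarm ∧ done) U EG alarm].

Sat(alarm ∧ done) = {Crit}
EG alarm: greatest fixpoint, start Z0 = {Store, Sync, Crit, Ack}, keep only states in Sat with some successor in Z. Already a fixed point.
Sat(EG alarm) = {Store, Sync, Crit, Ack}
E[(alarm ∧ done) U EG alarm]: least fixpoint, start Z0 = Sat(EG alarm) = {Store, Sync, Crit, Ack}, add states in Sat(alarm ∧ done) with some successor in Z. Already a fixed point.
Sat(E[(alarm ∧ done) U EG alarm]) = {Store, Sync, Crit, Ack}
Check ∉ Sat(E[(alarm ∧ done) U EG alarm]) = {Store, Sync, Crit, Ack}, so the formula does not hold at Check.

No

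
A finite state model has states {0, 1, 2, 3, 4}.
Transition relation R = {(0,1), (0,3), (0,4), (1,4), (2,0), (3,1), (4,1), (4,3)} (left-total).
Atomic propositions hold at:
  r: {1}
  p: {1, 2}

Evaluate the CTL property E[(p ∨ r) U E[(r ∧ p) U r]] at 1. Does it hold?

Sat(p ∨ r) = {1, 2}
Sat(r ∧ p) = {1}
E[(r ∧ p) U r]: least fixpoint, start Z0 = Sat(r) = {1}, add states in Sat(r ∧ p) with some successor in Z. Already a fixed point.
Sat(E[(r ∧ p) U r]) = {1}
E[(p ∨ r) U E[(r ∧ p) U r]]: least fixpoint, start Z0 = Sat(E[(r ∧ p) U r]) = {1}, add states in Sat(p ∨ r) with some successor in Z. Already a fixed point.
Sat(E[(p ∨ r) U E[(r ∧ p) U r]]) = {1}
1 ∈ Sat(E[(p ∨ r) U E[(r ∧ p) U r]]) = {1}, so the formula holds at 1.

Yes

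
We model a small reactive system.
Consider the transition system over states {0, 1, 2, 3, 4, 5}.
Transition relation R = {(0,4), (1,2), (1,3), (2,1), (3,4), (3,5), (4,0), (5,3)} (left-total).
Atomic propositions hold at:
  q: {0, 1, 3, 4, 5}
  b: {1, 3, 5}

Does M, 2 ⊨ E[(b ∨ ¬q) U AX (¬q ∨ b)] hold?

Sat(¬q) = {2}
Sat(b ∨ ¬q) = {1, 2, 3, 5}
Sat(¬q ∨ b) = {1, 2, 3, 5}
Sat(AX (¬q ∨ b)) = {s : every successor in {1, 2, 3, 5}} = {1, 2, 5}
E[(b ∨ ¬q) U AX (¬q ∨ b)]: least fixpoint, start Z0 = Sat(AX (¬q ∨ b)) = {1, 2, 5}, add states in Sat(b ∨ ¬q) with some successor in Z. Z1 = {1, 2, 3, 5}; fixed.
Sat(E[(b ∨ ¬q) U AX (¬q ∨ b)]) = {1, 2, 3, 5}
2 ∈ Sat(E[(b ∨ ¬q) U AX (¬q ∨ b)]) = {1, 2, 3, 5}, so the formula holds at 2.

Yes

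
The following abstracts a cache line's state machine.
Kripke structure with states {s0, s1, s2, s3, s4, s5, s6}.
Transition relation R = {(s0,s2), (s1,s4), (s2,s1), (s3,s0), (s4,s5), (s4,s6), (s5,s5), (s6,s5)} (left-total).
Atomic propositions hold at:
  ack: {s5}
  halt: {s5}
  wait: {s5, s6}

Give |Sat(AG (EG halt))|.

1

EG halt: greatest fixpoint, start Z0 = {s5}, keep only states in Sat with some successor in Z. Already a fixed point.
Sat(EG halt) = {s5}
AG (EG halt): greatest fixpoint, start Z0 = {s5}, keep only states in Sat with every successor in Z. Already a fixed point.
Sat(AG (EG halt)) = {s5}
|Sat(AG (EG halt))| = |{s5}| = 1.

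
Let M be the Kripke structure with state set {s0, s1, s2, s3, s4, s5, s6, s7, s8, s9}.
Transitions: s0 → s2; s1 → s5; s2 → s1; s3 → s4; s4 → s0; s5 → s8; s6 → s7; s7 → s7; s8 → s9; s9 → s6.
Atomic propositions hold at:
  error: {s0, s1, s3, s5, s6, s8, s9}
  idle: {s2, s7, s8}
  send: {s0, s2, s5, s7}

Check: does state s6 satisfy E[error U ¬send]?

Sat(¬send) = {s1, s3, s4, s6, s8, s9}
E[error U ¬send]: least fixpoint, start Z0 = Sat(¬send) = {s1, s3, s4, s6, s8, s9}, add states in Sat(error) with some successor in Z. Z1 = {s1, s3, s4, s5, s6, s8, s9}; fixed.
Sat(E[error U ¬send]) = {s1, s3, s4, s5, s6, s8, s9}
s6 ∈ Sat(E[error U ¬send]) = {s1, s3, s4, s5, s6, s8, s9}, so the formula holds at s6.

Yes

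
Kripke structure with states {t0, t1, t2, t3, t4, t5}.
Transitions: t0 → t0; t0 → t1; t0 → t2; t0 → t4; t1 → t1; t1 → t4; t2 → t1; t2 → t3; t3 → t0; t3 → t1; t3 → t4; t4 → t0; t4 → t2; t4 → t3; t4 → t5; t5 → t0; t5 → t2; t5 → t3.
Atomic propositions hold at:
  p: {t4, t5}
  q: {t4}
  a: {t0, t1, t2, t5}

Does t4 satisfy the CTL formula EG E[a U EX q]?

Sat(EX q) = {s : some successor in {t4}} = {t0, t1, t3}
E[a U EX q]: least fixpoint, start Z0 = Sat(EX q) = {t0, t1, t3}, add states in Sat(a) with some successor in Z. Z1 = {t0, t1, t2, t3, t5}; fixed.
Sat(E[a U EX q]) = {t0, t1, t2, t3, t5}
EG E[a U EX q]: greatest fixpoint, start Z0 = {t0, t1, t2, t3, t5}, keep only states in Sat with some successor in Z. Already a fixed point.
Sat(EG E[a U EX q]) = {t0, t1, t2, t3, t5}
t4 ∉ Sat(EG E[a U EX q]) = {t0, t1, t2, t3, t5}, so the formula does not hold at t4.

No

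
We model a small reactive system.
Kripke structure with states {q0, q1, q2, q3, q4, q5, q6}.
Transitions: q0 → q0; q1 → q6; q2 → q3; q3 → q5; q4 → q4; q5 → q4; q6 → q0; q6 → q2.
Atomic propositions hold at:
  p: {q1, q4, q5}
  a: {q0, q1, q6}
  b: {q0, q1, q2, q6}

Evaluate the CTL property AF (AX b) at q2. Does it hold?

No

Sat(AX b) = {s : every successor in {q0, q1, q2, q6}} = {q0, q1, q6}
AF (AX b): least fixpoint, start Z0 = {q0, q1, q6}, add states with every successor in Z. Already a fixed point.
Sat(AF (AX b)) = {q0, q1, q6}
q2 ∉ Sat(AF (AX b)) = {q0, q1, q6}, so the formula does not hold at q2.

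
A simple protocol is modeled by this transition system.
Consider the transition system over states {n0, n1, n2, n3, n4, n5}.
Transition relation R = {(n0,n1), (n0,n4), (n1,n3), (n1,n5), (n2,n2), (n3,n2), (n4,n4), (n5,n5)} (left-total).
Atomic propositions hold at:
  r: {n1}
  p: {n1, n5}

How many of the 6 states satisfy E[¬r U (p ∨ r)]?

Sat(¬r) = {n0, n2, n3, n4, n5}
Sat(p ∨ r) = {n1, n5}
E[¬r U (p ∨ r)]: least fixpoint, start Z0 = Sat((p ∨ r)) = {n1, n5}, add states in Sat(¬r) with some successor in Z. Z1 = {n0, n1, n5}; fixed.
Sat(E[¬r U (p ∨ r)]) = {n0, n1, n5}
|Sat(E[¬r U (p ∨ r)])| = |{n0, n1, n5}| = 3.

3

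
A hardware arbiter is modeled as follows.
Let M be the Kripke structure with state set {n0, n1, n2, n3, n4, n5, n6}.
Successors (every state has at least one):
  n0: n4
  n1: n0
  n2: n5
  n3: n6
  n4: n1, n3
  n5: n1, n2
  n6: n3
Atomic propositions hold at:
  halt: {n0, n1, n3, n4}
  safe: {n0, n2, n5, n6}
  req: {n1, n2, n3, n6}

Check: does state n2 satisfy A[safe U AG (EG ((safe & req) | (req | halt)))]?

No

Sat(safe & req) = {n2, n6}
Sat(req | halt) = {n0, n1, n2, n3, n4, n6}
Sat((safe & req) | (req | halt)) = {n0, n1, n2, n3, n4, n6}
EG ((safe & req) | (req | halt)): greatest fixpoint, start Z0 = {n0, n1, n2, n3, n4, n6}, keep only states in Sat with some successor in Z. Z1 = {n0, n1, n3, n4, n6}; fixed.
Sat(EG ((safe & req) | (req | halt))) = {n0, n1, n3, n4, n6}
AG (EG ((safe & req) | (req | halt))): greatest fixpoint, start Z0 = {n0, n1, n3, n4, n6}, keep only states in Sat with every successor in Z. Already a fixed point.
Sat(AG (EG ((safe & req) | (req | halt)))) = {n0, n1, n3, n4, n6}
A[safe U AG (EG ((safe & req) | (req | halt)))]: least fixpoint, start Z0 = Sat(AG (EG ((safe & req) | (req | halt)))) = {n0, n1, n3, n4, n6}, add states in Sat(safe) with every successor in Z. Already a fixed point.
Sat(A[safe U AG (EG ((safe & req) | (req | halt)))]) = {n0, n1, n3, n4, n6}
n2 ∉ Sat(A[safe U AG (EG ((safe & req) | (req | halt)))]) = {n0, n1, n3, n4, n6}, so the formula does not hold at n2.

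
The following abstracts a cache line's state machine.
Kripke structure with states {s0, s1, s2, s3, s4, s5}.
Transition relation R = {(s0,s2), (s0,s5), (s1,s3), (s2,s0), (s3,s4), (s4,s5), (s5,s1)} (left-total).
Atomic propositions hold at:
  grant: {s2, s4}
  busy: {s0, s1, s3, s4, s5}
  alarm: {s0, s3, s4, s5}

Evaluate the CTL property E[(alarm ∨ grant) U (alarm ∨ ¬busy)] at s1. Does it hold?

Sat(alarm ∨ grant) = {s0, s2, s3, s4, s5}
Sat(¬busy) = {s2}
Sat(alarm ∨ ¬busy) = {s0, s2, s3, s4, s5}
E[(alarm ∨ grant) U (alarm ∨ ¬busy)]: least fixpoint, start Z0 = Sat((alarm ∨ ¬busy)) = {s0, s2, s3, s4, s5}, add states in Sat(alarm ∨ grant) with some successor in Z. Already a fixed point.
Sat(E[(alarm ∨ grant) U (alarm ∨ ¬busy)]) = {s0, s2, s3, s4, s5}
s1 ∉ Sat(E[(alarm ∨ grant) U (alarm ∨ ¬busy)]) = {s0, s2, s3, s4, s5}, so the formula does not hold at s1.

No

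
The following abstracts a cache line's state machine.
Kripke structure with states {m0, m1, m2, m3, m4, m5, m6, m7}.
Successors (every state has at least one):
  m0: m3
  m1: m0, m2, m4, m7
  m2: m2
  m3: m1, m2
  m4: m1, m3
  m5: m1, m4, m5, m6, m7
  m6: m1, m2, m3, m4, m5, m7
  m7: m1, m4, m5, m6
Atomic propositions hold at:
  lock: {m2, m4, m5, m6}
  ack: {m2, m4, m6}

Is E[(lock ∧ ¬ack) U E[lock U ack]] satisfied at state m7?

No

Sat(¬ack) = {m0, m1, m3, m5, m7}
Sat(lock ∧ ¬ack) = {m5}
E[lock U ack]: least fixpoint, start Z0 = Sat(ack) = {m2, m4, m6}, add states in Sat(lock) with some successor in Z. Z1 = {m2, m4, m5, m6}; fixed.
Sat(E[lock U ack]) = {m2, m4, m5, m6}
E[(lock ∧ ¬ack) U E[lock U ack]]: least fixpoint, start Z0 = Sat(E[lock U ack]) = {m2, m4, m5, m6}, add states in Sat(lock ∧ ¬ack) with some successor in Z. Already a fixed point.
Sat(E[(lock ∧ ¬ack) U E[lock U ack]]) = {m2, m4, m5, m6}
m7 ∉ Sat(E[(lock ∧ ¬ack) U E[lock U ack]]) = {m2, m4, m5, m6}, so the formula does not hold at m7.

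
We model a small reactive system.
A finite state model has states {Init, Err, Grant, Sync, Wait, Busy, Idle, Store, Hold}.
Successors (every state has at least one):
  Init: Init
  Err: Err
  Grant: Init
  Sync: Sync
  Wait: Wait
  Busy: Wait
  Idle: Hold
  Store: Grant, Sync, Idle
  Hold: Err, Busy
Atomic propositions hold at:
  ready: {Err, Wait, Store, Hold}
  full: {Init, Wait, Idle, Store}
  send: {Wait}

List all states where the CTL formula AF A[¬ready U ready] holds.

Sat(¬ready) = {Init, Grant, Sync, Busy, Idle}
A[¬ready U ready]: least fixpoint, start Z0 = Sat(ready) = {Err, Wait, Store, Hold}, add states in Sat(¬ready) with every successor in Z. Z1 = {Err, Wait, Busy, Idle, Store, Hold}; fixed.
Sat(A[¬ready U ready]) = {Err, Wait, Busy, Idle, Store, Hold}
AF A[¬ready U ready]: least fixpoint, start Z0 = {Err, Wait, Busy, Idle, Store, Hold}, add states with every successor in Z. Already a fixed point.
Sat(AF A[¬ready U ready]) = {Err, Wait, Busy, Idle, Store, Hold}

{Err, Wait, Busy, Idle, Store, Hold}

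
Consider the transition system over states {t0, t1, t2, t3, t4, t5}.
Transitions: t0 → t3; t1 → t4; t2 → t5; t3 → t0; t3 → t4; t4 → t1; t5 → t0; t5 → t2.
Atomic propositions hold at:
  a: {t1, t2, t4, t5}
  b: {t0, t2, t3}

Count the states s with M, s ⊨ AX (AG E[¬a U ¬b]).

4

Sat(¬a) = {t0, t3}
Sat(¬b) = {t1, t4, t5}
E[¬a U ¬b]: least fixpoint, start Z0 = Sat(¬b) = {t1, t4, t5}, add states in Sat(¬a) with some successor in Z. Z1 = {t1, t3, t4, t5}; Z2 = {t0, t1, t3, t4, t5}; fixed.
Sat(E[¬a U ¬b]) = {t0, t1, t3, t4, t5}
AG E[¬a U ¬b]: greatest fixpoint, start Z0 = {t0, t1, t3, t4, t5}, keep only states in Sat with every successor in Z. Z1 = {t0, t1, t3, t4}; fixed.
Sat(AG E[¬a U ¬b]) = {t0, t1, t3, t4}
Sat(AX (AG E[¬a U ¬b])) = {s : every successor in {t0, t1, t3, t4}} = {t0, t1, t3, t4}
|Sat(AX (AG E[¬a U ¬b]))| = |{t0, t1, t3, t4}| = 4.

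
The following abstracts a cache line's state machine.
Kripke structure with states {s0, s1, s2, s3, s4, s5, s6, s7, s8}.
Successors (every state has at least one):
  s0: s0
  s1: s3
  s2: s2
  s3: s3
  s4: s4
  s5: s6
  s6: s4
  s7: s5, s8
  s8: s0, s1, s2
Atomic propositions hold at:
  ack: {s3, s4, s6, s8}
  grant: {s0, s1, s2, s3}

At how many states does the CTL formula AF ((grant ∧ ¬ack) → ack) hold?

7

Sat(¬ack) = {s0, s1, s2, s5, s7}
Sat(grant ∧ ¬ack) = {s0, s1, s2}
Sat((grant ∧ ¬ack) → ack) = {s3, s4, s5, s6, s7, s8}
AF ((grant ∧ ¬ack) → ack): least fixpoint, start Z0 = {s3, s4, s5, s6, s7, s8}, add states with every successor in Z. Z1 = {s1, s3, s4, s5, s6, s7, s8}; fixed.
Sat(AF ((grant ∧ ¬ack) → ack)) = {s1, s3, s4, s5, s6, s7, s8}
|Sat(AF ((grant ∧ ¬ack) → ack))| = |{s1, s3, s4, s5, s6, s7, s8}| = 7.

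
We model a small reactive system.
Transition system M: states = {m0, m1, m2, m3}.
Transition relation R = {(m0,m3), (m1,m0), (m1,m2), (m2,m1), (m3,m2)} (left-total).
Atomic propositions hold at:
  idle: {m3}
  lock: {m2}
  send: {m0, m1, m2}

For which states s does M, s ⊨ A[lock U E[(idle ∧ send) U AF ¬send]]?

Sat(idle ∧ send) = ∅
Sat(¬send) = {m3}
AF ¬send: least fixpoint, start Z0 = {m3}, add states with every successor in Z. Z1 = {m0, m3}; fixed.
Sat(AF ¬send) = {m0, m3}
E[(idle ∧ send) U AF ¬send]: least fixpoint, start Z0 = Sat(AF ¬send) = {m0, m3}, add states in Sat(idle ∧ send) with some successor in Z. Already a fixed point.
Sat(E[(idle ∧ send) U AF ¬send]) = {m0, m3}
A[lock U E[(idle ∧ send) U AF ¬send]]: least fixpoint, start Z0 = Sat(E[(idle ∧ send) U AF ¬send]) = {m0, m3}, add states in Sat(lock) with every successor in Z. Already a fixed point.
Sat(A[lock U E[(idle ∧ send) U AF ¬send]]) = {m0, m3}

{m0, m3}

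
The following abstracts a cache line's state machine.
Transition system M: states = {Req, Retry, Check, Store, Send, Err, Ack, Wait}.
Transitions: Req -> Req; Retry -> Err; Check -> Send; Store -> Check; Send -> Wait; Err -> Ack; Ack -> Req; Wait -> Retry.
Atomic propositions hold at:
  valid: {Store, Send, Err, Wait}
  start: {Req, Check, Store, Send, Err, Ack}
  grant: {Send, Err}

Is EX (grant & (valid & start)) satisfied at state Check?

Sat(valid & start) = {Store, Send, Err}
Sat(grant & (valid & start)) = {Send, Err}
Sat(EX (grant & (valid & start))) = {s : some successor in {Send, Err}} = {Retry, Check}
Check ∈ Sat(EX (grant & (valid & start))) = {Retry, Check}, so the formula holds at Check.

Yes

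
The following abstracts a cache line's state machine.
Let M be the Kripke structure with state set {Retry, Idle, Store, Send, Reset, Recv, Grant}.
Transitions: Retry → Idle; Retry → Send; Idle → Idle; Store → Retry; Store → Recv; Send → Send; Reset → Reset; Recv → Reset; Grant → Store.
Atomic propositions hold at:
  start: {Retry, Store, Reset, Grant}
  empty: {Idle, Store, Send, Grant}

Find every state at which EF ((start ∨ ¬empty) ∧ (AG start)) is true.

Sat(¬empty) = {Retry, Reset, Recv}
Sat(start ∨ ¬empty) = {Retry, Store, Reset, Recv, Grant}
AG start: greatest fixpoint, start Z0 = {Retry, Store, Reset, Grant}, keep only states in Sat with every successor in Z. Z1 = {Reset, Grant}; Z2 = {Reset}; fixed.
Sat(AG start) = {Reset}
Sat((start ∨ ¬empty) ∧ (AG start)) = {Reset}
EF ((start ∨ ¬empty) ∧ (AG start)): least fixpoint, start Z0 = {Reset}, add states with some successor in Z. Z1 = {Reset, Recv}; Z2 = {Store, Reset, Recv}; Z3 = {Store, Reset, Recv, Grant}; fixed.
Sat(EF ((start ∨ ¬empty) ∧ (AG start))) = {Store, Reset, Recv, Grant}

{Store, Reset, Recv, Grant}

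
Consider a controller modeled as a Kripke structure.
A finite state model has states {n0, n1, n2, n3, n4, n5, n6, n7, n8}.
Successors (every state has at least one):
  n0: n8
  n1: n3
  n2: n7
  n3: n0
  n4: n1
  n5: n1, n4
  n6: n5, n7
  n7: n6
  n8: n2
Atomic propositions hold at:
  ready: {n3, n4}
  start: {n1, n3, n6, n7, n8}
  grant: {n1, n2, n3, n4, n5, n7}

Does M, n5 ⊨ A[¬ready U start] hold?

Sat(¬ready) = {n0, n1, n2, n5, n6, n7, n8}
A[¬ready U start]: least fixpoint, start Z0 = Sat(start) = {n1, n3, n6, n7, n8}, add states in Sat(¬ready) with every successor in Z. Z1 = {n0, n1, n2, n3, n6, n7, n8}; fixed.
Sat(A[¬ready U start]) = {n0, n1, n2, n3, n6, n7, n8}
n5 ∉ Sat(A[¬ready U start]) = {n0, n1, n2, n3, n6, n7, n8}, so the formula does not hold at n5.

No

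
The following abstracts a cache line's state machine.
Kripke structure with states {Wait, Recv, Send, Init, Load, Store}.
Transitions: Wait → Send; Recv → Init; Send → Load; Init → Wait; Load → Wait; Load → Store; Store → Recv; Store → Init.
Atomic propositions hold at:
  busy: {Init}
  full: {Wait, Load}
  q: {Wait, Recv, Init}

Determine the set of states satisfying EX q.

{Recv, Init, Load, Store}

Sat(EX q) = {s : some successor in {Wait, Recv, Init}} = {Recv, Init, Load, Store}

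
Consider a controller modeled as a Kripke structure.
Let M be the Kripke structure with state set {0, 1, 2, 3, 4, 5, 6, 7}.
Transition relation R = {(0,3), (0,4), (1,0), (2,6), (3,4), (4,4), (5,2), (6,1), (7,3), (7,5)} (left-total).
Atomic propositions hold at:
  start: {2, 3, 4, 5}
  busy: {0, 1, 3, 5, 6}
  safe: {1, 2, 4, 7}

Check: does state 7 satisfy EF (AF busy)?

AF busy: least fixpoint, start Z0 = {0, 1, 3, 5, 6}, add states with every successor in Z. Z1 = {0, 1, 2, 3, 5, 6, 7}; fixed.
Sat(AF busy) = {0, 1, 2, 3, 5, 6, 7}
EF (AF busy): least fixpoint, start Z0 = {0, 1, 2, 3, 5, 6, 7}, add states with some successor in Z. Already a fixed point.
Sat(EF (AF busy)) = {0, 1, 2, 3, 5, 6, 7}
7 ∈ Sat(EF (AF busy)) = {0, 1, 2, 3, 5, 6, 7}, so the formula holds at 7.

Yes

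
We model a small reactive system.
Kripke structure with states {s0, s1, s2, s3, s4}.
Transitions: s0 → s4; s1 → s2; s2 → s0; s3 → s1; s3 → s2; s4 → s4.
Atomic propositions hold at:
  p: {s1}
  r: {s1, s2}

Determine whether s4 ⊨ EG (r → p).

Yes

Sat(r → p) = {s0, s1, s3, s4}
EG (r → p): greatest fixpoint, start Z0 = {s0, s1, s3, s4}, keep only states in Sat with some successor in Z. Z1 = {s0, s3, s4}; Z2 = {s0, s4}; fixed.
Sat(EG (r → p)) = {s0, s4}
s4 ∈ Sat(EG (r → p)) = {s0, s4}, so the formula holds at s4.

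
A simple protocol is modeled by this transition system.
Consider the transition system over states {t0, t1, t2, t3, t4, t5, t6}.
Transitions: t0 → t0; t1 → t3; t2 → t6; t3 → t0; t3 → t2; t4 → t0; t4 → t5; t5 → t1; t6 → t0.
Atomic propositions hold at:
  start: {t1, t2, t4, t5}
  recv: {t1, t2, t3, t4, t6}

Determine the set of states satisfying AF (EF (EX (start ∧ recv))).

{t1, t3, t4, t5}

Sat(start ∧ recv) = {t1, t2, t4}
Sat(EX (start ∧ recv)) = {s : some successor in {t1, t2, t4}} = {t3, t5}
EF (EX (start ∧ recv)): least fixpoint, start Z0 = {t3, t5}, add states with some successor in Z. Z1 = {t1, t3, t4, t5}; fixed.
Sat(EF (EX (start ∧ recv))) = {t1, t3, t4, t5}
AF (EF (EX (start ∧ recv))): least fixpoint, start Z0 = {t1, t3, t4, t5}, add states with every successor in Z. Already a fixed point.
Sat(AF (EF (EX (start ∧ recv)))) = {t1, t3, t4, t5}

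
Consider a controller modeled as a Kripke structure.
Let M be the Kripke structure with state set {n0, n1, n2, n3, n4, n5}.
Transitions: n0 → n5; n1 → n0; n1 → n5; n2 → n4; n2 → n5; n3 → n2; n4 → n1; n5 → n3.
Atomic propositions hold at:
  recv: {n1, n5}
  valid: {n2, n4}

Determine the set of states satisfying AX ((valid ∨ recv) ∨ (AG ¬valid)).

{n0, n2, n3, n4}

Sat(valid ∨ recv) = {n1, n2, n4, n5}
Sat(¬valid) = {n0, n1, n3, n5}
AG ¬valid: greatest fixpoint, start Z0 = {n0, n1, n3, n5}, keep only states in Sat with every successor in Z. Z1 = {n0, n1, n5}; Z2 = {n0, n1}; Z3 = ∅; fixed.
Sat(AG ¬valid) = ∅
Sat((valid ∨ recv) ∨ (AG ¬valid)) = {n1, n2, n4, n5}
Sat(AX ((valid ∨ recv) ∨ (AG ¬valid))) = {s : every successor in {n1, n2, n4, n5}} = {n0, n2, n3, n4}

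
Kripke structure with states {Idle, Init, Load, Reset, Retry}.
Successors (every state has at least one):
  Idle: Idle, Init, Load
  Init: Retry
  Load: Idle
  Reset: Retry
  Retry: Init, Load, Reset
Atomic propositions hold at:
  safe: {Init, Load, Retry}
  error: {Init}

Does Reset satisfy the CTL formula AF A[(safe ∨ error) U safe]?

Yes

Sat(safe ∨ error) = {Init, Load, Retry}
A[(safe ∨ error) U safe]: least fixpoint, start Z0 = Sat(safe) = {Init, Load, Retry}, add states in Sat(safe ∨ error) with every successor in Z. Already a fixed point.
Sat(A[(safe ∨ error) U safe]) = {Init, Load, Retry}
AF A[(safe ∨ error) U safe]: least fixpoint, start Z0 = {Init, Load, Retry}, add states with every successor in Z. Z1 = {Init, Load, Reset, Retry}; fixed.
Sat(AF A[(safe ∨ error) U safe]) = {Init, Load, Reset, Retry}
Reset ∈ Sat(AF A[(safe ∨ error) U safe]) = {Init, Load, Reset, Retry}, so the formula holds at Reset.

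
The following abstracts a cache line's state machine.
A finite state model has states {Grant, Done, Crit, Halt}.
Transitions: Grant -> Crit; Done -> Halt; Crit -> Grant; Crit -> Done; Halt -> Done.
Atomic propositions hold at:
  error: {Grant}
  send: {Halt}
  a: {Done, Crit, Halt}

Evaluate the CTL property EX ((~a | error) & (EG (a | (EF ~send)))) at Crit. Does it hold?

Sat(~a) = {Grant}
Sat(~a | error) = {Grant}
Sat(~send) = {Grant, Done, Crit}
EF ~send: least fixpoint, start Z0 = {Grant, Done, Crit}, add states with some successor in Z. Z1 = {Grant, Done, Crit, Halt}; fixed.
Sat(EF ~send) = {Grant, Done, Crit, Halt}
Sat(a | (EF ~send)) = {Grant, Done, Crit, Halt}
EG (a | (EF ~send)): greatest fixpoint, start Z0 = {Grant, Done, Crit, Halt}, keep only states in Sat with some successor in Z. Already a fixed point.
Sat(EG (a | (EF ~send))) = {Grant, Done, Crit, Halt}
Sat((~a | error) & (EG (a | (EF ~send)))) = {Grant}
Sat(EX ((~a | error) & (EG (a | (EF ~send))))) = {s : some successor in {Grant}} = {Crit}
Crit ∈ Sat(EX ((~a | error) & (EG (a | (EF ~send))))) = {Crit}, so the formula holds at Crit.

Yes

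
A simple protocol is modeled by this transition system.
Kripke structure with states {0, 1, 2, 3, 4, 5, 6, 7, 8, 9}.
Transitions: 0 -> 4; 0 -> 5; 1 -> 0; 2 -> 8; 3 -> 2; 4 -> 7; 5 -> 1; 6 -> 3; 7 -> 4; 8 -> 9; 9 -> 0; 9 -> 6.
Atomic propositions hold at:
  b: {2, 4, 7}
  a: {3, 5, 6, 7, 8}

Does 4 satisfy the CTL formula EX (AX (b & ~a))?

Sat(~a) = {0, 1, 2, 4, 9}
Sat(b & ~a) = {2, 4}
Sat(AX (b & ~a)) = {s : every successor in {2, 4}} = {3, 7}
Sat(EX (AX (b & ~a))) = {s : some successor in {3, 7}} = {4, 6}
4 ∈ Sat(EX (AX (b & ~a))) = {4, 6}, so the formula holds at 4.

Yes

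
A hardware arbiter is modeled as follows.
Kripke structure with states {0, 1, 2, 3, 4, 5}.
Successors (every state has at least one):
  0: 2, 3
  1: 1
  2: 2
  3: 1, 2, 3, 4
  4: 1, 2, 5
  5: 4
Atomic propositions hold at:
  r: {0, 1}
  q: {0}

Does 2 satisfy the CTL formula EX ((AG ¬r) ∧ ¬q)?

Sat(¬r) = {2, 3, 4, 5}
AG ¬r: greatest fixpoint, start Z0 = {2, 3, 4, 5}, keep only states in Sat with every successor in Z. Z1 = {2, 5}; Z2 = {2}; fixed.
Sat(AG ¬r) = {2}
Sat(¬q) = {1, 2, 3, 4, 5}
Sat((AG ¬r) ∧ ¬q) = {2}
Sat(EX ((AG ¬r) ∧ ¬q)) = {s : some successor in {2}} = {0, 2, 3, 4}
2 ∈ Sat(EX ((AG ¬r) ∧ ¬q)) = {0, 2, 3, 4}, so the formula holds at 2.

Yes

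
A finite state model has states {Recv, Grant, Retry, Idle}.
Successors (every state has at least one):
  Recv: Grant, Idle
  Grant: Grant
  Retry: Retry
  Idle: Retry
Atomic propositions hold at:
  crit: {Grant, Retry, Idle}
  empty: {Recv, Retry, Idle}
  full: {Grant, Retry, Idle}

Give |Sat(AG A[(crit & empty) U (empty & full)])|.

2

Sat(crit & empty) = {Retry, Idle}
Sat(empty & full) = {Retry, Idle}
A[(crit & empty) U (empty & full)]: least fixpoint, start Z0 = Sat((empty & full)) = {Retry, Idle}, add states in Sat(crit & empty) with every successor in Z. Already a fixed point.
Sat(A[(crit & empty) U (empty & full)]) = {Retry, Idle}
AG A[(crit & empty) U (empty & full)]: greatest fixpoint, start Z0 = {Retry, Idle}, keep only states in Sat with every successor in Z. Already a fixed point.
Sat(AG A[(crit & empty) U (empty & full)]) = {Retry, Idle}
|Sat(AG A[(crit & empty) U (empty & full)])| = |{Retry, Idle}| = 2.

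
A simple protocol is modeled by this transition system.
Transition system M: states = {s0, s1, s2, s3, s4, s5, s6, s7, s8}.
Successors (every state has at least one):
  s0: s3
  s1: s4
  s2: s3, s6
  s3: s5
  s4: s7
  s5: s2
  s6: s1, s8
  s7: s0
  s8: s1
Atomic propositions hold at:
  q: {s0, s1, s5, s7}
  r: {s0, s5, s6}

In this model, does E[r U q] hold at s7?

Yes

E[r U q]: least fixpoint, start Z0 = Sat(q) = {s0, s1, s5, s7}, add states in Sat(r) with some successor in Z. Z1 = {s0, s1, s5, s6, s7}; fixed.
Sat(E[r U q]) = {s0, s1, s5, s6, s7}
s7 ∈ Sat(E[r U q]) = {s0, s1, s5, s6, s7}, so the formula holds at s7.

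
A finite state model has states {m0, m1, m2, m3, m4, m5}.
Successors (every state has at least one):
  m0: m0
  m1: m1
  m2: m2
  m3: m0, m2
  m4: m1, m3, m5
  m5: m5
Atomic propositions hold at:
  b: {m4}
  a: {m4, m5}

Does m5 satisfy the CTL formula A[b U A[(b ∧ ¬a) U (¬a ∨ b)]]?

No

Sat(¬a) = {m0, m1, m2, m3}
Sat(b ∧ ¬a) = ∅
Sat(¬a ∨ b) = {m0, m1, m2, m3, m4}
A[(b ∧ ¬a) U (¬a ∨ b)]: least fixpoint, start Z0 = Sat((¬a ∨ b)) = {m0, m1, m2, m3, m4}, add states in Sat(b ∧ ¬a) with every successor in Z. Already a fixed point.
Sat(A[(b ∧ ¬a) U (¬a ∨ b)]) = {m0, m1, m2, m3, m4}
A[b U A[(b ∧ ¬a) U (¬a ∨ b)]]: least fixpoint, start Z0 = Sat(A[(b ∧ ¬a) U (¬a ∨ b)]) = {m0, m1, m2, m3, m4}, add states in Sat(b) with every successor in Z. Already a fixed point.
Sat(A[b U A[(b ∧ ¬a) U (¬a ∨ b)]]) = {m0, m1, m2, m3, m4}
m5 ∉ Sat(A[b U A[(b ∧ ¬a) U (¬a ∨ b)]]) = {m0, m1, m2, m3, m4}, so the formula does not hold at m5.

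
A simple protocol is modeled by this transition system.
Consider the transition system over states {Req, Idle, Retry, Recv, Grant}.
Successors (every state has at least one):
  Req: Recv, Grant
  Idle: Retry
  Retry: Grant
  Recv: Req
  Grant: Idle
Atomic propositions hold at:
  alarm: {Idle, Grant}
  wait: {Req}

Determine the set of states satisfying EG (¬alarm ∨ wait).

{Req, Recv}

Sat(¬alarm) = {Req, Retry, Recv}
Sat(¬alarm ∨ wait) = {Req, Retry, Recv}
EG (¬alarm ∨ wait): greatest fixpoint, start Z0 = {Req, Retry, Recv}, keep only states in Sat with some successor in Z. Z1 = {Req, Recv}; fixed.
Sat(EG (¬alarm ∨ wait)) = {Req, Recv}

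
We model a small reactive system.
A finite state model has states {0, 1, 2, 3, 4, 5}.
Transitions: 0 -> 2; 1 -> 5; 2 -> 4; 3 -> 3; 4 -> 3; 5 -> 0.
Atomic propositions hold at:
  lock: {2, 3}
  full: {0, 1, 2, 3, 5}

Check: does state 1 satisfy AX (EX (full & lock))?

Sat(full & lock) = {2, 3}
Sat(EX (full & lock)) = {s : some successor in {2, 3}} = {0, 3, 4}
Sat(AX (EX (full & lock))) = {s : every successor in {0, 3, 4}} = {2, 3, 4, 5}
1 ∉ Sat(AX (EX (full & lock))) = {2, 3, 4, 5}, so the formula does not hold at 1.

No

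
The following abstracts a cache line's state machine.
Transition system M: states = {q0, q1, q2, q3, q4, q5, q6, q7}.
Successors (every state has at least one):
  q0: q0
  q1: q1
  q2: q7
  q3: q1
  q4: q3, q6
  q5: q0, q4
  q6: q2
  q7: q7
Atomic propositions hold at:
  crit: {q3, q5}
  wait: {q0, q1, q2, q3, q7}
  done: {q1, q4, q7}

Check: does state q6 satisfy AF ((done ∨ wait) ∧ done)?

Sat(done ∨ wait) = {q0, q1, q2, q3, q4, q7}
Sat((done ∨ wait) ∧ done) = {q1, q4, q7}
AF ((done ∨ wait) ∧ done): least fixpoint, start Z0 = {q1, q4, q7}, add states with every successor in Z. Z1 = {q1, q2, q3, q4, q7}; Z2 = {q1, q2, q3, q4, q6, q7}; fixed.
Sat(AF ((done ∨ wait) ∧ done)) = {q1, q2, q3, q4, q6, q7}
q6 ∈ Sat(AF ((done ∨ wait) ∧ done)) = {q1, q2, q3, q4, q6, q7}, so the formula holds at q6.

Yes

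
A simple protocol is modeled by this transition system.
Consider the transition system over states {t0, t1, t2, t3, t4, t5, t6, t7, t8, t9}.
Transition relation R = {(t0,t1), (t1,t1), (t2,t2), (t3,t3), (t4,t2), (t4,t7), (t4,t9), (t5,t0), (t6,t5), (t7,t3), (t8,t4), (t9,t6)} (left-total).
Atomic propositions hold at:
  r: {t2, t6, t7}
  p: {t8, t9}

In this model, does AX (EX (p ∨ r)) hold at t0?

No

Sat(p ∨ r) = {t2, t6, t7, t8, t9}
Sat(EX (p ∨ r)) = {s : some successor in {t2, t6, t7, t8, t9}} = {t2, t4, t9}
Sat(AX (EX (p ∨ r))) = {s : every successor in {t2, t4, t9}} = {t2, t8}
t0 ∉ Sat(AX (EX (p ∨ r))) = {t2, t8}, so the formula does not hold at t0.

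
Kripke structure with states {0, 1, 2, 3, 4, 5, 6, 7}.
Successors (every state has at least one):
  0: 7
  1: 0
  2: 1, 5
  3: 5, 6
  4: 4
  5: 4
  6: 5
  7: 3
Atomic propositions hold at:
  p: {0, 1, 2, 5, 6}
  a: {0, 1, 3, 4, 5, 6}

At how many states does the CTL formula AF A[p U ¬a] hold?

4

Sat(¬a) = {2, 7}
A[p U ¬a]: least fixpoint, start Z0 = Sat(¬a) = {2, 7}, add states in Sat(p) with every successor in Z. Z1 = {0, 2, 7}; Z2 = {0, 1, 2, 7}; fixed.
Sat(A[p U ¬a]) = {0, 1, 2, 7}
AF A[p U ¬a]: least fixpoint, start Z0 = {0, 1, 2, 7}, add states with every successor in Z. Already a fixed point.
Sat(AF A[p U ¬a]) = {0, 1, 2, 7}
|Sat(AF A[p U ¬a])| = |{0, 1, 2, 7}| = 4.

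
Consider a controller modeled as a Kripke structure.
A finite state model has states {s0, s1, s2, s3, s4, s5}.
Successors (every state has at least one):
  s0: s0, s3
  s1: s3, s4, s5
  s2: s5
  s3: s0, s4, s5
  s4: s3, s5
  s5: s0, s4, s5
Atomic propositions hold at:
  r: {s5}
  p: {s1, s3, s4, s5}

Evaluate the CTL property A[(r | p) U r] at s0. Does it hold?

Sat(r | p) = {s1, s3, s4, s5}
A[(r | p) U r]: least fixpoint, start Z0 = Sat(r) = {s5}, add states in Sat(r | p) with every successor in Z. Already a fixed point.
Sat(A[(r | p) U r]) = {s5}
s0 ∉ Sat(A[(r | p) U r]) = {s5}, so the formula does not hold at s0.

No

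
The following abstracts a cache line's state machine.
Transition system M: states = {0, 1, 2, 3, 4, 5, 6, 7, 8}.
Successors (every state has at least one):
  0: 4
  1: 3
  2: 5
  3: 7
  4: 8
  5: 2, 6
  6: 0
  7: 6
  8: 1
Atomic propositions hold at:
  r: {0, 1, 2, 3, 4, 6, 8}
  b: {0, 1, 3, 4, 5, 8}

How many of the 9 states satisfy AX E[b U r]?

8

E[b U r]: least fixpoint, start Z0 = Sat(r) = {0, 1, 2, 3, 4, 6, 8}, add states in Sat(b) with some successor in Z. Z1 = {0, 1, 2, 3, 4, 5, 6, 8}; fixed.
Sat(E[b U r]) = {0, 1, 2, 3, 4, 5, 6, 8}
Sat(AX E[b U r]) = {s : every successor in {0, 1, 2, 3, 4, 5, 6, 8}} = {0, 1, 2, 4, 5, 6, 7, 8}
|Sat(AX E[b U r])| = |{0, 1, 2, 4, 5, 6, 7, 8}| = 8.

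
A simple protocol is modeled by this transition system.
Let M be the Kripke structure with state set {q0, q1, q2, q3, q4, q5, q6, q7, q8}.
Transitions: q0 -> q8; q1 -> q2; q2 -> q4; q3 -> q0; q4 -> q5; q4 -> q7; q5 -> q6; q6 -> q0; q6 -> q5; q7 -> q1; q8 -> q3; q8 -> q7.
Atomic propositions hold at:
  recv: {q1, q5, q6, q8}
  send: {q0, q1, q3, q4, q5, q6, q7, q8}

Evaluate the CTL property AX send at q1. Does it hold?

No

Sat(AX send) = {s : every successor in {q0, q1, q3, q4, q5, q6, q7, q8}} = {q0, q2, q3, q4, q5, q6, q7, q8}
q1 ∉ Sat(AX send) = {q0, q2, q3, q4, q5, q6, q7, q8}, so the formula does not hold at q1.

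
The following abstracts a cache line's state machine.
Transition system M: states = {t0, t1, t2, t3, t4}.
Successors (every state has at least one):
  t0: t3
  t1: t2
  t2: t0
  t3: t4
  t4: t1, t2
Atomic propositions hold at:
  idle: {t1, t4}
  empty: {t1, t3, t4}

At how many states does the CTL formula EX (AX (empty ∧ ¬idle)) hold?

Sat(¬idle) = {t0, t2, t3}
Sat(empty ∧ ¬idle) = {t3}
Sat(AX (empty ∧ ¬idle)) = {s : every successor in {t3}} = {t0}
Sat(EX (AX (empty ∧ ¬idle))) = {s : some successor in {t0}} = {t2}
|Sat(EX (AX (empty ∧ ¬idle)))| = |{t2}| = 1.

1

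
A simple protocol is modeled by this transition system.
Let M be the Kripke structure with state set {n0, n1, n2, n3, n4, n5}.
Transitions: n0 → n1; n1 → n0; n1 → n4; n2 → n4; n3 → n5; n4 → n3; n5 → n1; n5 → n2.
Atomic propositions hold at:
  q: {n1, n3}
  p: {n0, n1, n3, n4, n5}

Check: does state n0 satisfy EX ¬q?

No

Sat(¬q) = {n0, n2, n4, n5}
Sat(EX ¬q) = {s : some successor in {n0, n2, n4, n5}} = {n1, n2, n3, n5}
n0 ∉ Sat(EX ¬q) = {n1, n2, n3, n5}, so the formula does not hold at n0.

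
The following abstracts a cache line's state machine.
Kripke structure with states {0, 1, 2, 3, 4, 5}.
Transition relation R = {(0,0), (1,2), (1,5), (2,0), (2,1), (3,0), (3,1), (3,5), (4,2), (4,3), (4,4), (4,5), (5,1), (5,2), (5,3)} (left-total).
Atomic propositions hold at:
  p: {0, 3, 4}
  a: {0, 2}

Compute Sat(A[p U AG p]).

{0}

AG p: greatest fixpoint, start Z0 = {0, 3, 4}, keep only states in Sat with every successor in Z. Z1 = {0}; fixed.
Sat(AG p) = {0}
A[p U AG p]: least fixpoint, start Z0 = Sat(AG p) = {0}, add states in Sat(p) with every successor in Z. Already a fixed point.
Sat(A[p U AG p]) = {0}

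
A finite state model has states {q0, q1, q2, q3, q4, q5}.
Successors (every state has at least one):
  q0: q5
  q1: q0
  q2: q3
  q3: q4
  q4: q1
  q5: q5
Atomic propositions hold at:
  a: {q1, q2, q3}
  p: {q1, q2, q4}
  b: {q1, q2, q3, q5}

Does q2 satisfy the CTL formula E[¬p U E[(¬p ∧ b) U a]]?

Sat(¬p) = {q0, q3, q5}
Sat(¬p ∧ b) = {q3, q5}
E[(¬p ∧ b) U a]: least fixpoint, start Z0 = Sat(a) = {q1, q2, q3}, add states in Sat(¬p ∧ b) with some successor in Z. Already a fixed point.
Sat(E[(¬p ∧ b) U a]) = {q1, q2, q3}
E[¬p U E[(¬p ∧ b) U a]]: least fixpoint, start Z0 = Sat(E[(¬p ∧ b) U a]) = {q1, q2, q3}, add states in Sat(¬p) with some successor in Z. Already a fixed point.
Sat(E[¬p U E[(¬p ∧ b) U a]]) = {q1, q2, q3}
q2 ∈ Sat(E[¬p U E[(¬p ∧ b) U a]]) = {q1, q2, q3}, so the formula holds at q2.

Yes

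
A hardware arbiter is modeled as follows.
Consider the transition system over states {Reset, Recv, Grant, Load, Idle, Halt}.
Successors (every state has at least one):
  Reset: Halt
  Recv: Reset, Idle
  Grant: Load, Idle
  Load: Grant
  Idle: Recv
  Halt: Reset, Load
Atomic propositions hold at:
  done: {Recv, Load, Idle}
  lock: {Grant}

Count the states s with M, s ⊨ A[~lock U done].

Sat(~lock) = {Reset, Recv, Load, Idle, Halt}
A[~lock U done]: least fixpoint, start Z0 = Sat(done) = {Recv, Load, Idle}, add states in Sat(~lock) with every successor in Z. Already a fixed point.
Sat(A[~lock U done]) = {Recv, Load, Idle}
|Sat(A[~lock U done])| = |{Recv, Load, Idle}| = 3.

3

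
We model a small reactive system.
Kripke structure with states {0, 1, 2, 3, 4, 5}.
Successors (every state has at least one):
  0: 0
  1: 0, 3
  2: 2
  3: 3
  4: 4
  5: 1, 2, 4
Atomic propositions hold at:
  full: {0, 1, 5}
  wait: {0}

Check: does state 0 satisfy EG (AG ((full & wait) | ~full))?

Yes

Sat(full & wait) = {0}
Sat(~full) = {2, 3, 4}
Sat((full & wait) | ~full) = {0, 2, 3, 4}
AG ((full & wait) | ~full): greatest fixpoint, start Z0 = {0, 2, 3, 4}, keep only states in Sat with every successor in Z. Already a fixed point.
Sat(AG ((full & wait) | ~full)) = {0, 2, 3, 4}
EG (AG ((full & wait) | ~full)): greatest fixpoint, start Z0 = {0, 2, 3, 4}, keep only states in Sat with some successor in Z. Already a fixed point.
Sat(EG (AG ((full & wait) | ~full))) = {0, 2, 3, 4}
0 ∈ Sat(EG (AG ((full & wait) | ~full))) = {0, 2, 3, 4}, so the formula holds at 0.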